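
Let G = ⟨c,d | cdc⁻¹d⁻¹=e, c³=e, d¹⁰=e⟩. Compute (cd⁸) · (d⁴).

Compute (cd⁸) · (d⁴) by multiplying left to right and reducing via the relations at each step:
  (cd⁸) · d⁴ = cd²

Answer: cd²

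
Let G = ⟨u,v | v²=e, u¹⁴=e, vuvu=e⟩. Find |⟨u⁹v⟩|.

|⟨u⁹v⟩| equals the order of u⁹v. Compute successive powers until reaching e:
  (u⁹v)¹ = u⁹v, (u⁹v)² = e.
The smallest positive k with (u⁹v)ᵏ = e is 2, so |⟨u⁹v⟩| = 2.

Answer: 2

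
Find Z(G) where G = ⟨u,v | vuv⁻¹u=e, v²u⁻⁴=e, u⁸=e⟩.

An element z ∈ Z(G) iff z commutes with every generator.
For example u⁴ is central: (u⁴)·u = u⁵ = u·(u⁴); (u⁴)·v = v⁻¹ = v·(u⁴).
Whereas u ∉ Z(G) since u·v = uv ≠ u³v⁻¹ = v·u.
Checking each of the 16 elements this way gives Z(G) = {e, u⁴}, of order 2.

Answer: {e, u⁴}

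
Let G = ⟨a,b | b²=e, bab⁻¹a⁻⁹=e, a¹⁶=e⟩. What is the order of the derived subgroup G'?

G' = [G, G] is generated by all commutators. The generator-pair commutators are: [a, b] = a⁸.
The subgroup they normally generate is {e, a⁸}, of order 2.
Check: |G/G'| = 32/2 = 16 is the order of the abelianisation.

Answer: 2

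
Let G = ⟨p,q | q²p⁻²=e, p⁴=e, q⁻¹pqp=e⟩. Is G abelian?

p·q = pq but q·p = pq⁻¹, so p·q ≠ q·p and G is not abelian.

Answer: No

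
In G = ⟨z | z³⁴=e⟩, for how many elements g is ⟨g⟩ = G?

G is cyclic of order 34. An element generates G iff its order is 34, and a cyclic group of order 34 has exactly φ(34) = 16 such elements.

Answer: 16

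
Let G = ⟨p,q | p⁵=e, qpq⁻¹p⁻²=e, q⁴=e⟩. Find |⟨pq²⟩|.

|⟨pq²⟩| equals the order of pq². Compute successive powers until reaching e:
  (pq²)¹ = pq², (pq²)² = e.
The smallest positive k with (pq²)ᵏ = e is 2, so |⟨pq²⟩| = 2.

Answer: 2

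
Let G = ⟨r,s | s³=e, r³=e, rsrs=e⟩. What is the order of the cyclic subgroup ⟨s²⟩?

|⟨s²⟩| equals the order of s². Compute successive powers until reaching e:
  (s²)¹ = s², (s²)² = s, (s²)³ = e.
The smallest positive k with (s²)ᵏ = e is 3, so |⟨s²⟩| = 3.

Answer: 3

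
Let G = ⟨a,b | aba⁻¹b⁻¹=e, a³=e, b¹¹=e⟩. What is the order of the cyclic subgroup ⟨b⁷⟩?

|⟨b⁷⟩| equals the order of b⁷. Compute successive powers until reaching e:
  (b⁷)¹ = b⁷, (b⁷)² = b³, (b⁷)³ = b¹⁰, (b⁷)⁴ = b⁶, (b⁷)⁵ = b², (b⁷)⁶ = b⁹, (b⁷)⁷ = b⁵, (b⁷)⁸ = b, (b⁷)⁹ = b⁸, (b⁷)¹⁰ = b⁴, (b⁷)¹¹ = e.
The smallest positive k with (b⁷)ᵏ = e is 11, so |⟨b⁷⟩| = 11.

Answer: 11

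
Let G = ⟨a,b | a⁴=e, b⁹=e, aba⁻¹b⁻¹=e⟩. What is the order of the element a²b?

Compute successive powers until reaching e:
  (a²b)¹ = a²b, (a²b)² = b², (a²b)³ = a²b³, (a²b)⁴ = b⁴, (a²b)⁵ = a²b⁵, (a²b)⁶ = b⁶, (a²b)⁷ = a²b⁷, (a²b)⁸ = b⁸, (a²b)⁹ = a², (a²b)¹⁰ = b, (a²b)¹¹ = a²b², (a²b)¹² = b³, (a²b)¹³ = a²b⁴, (a²b)¹⁴ = b⁵, (a²b)¹⁵ = a²b⁶, (a²b)¹⁶ = b⁷, (a²b)¹⁷ = a²b⁸, (a²b)¹⁸ = e.
The smallest positive k with (a²b)ᵏ = e is 18.

Answer: 18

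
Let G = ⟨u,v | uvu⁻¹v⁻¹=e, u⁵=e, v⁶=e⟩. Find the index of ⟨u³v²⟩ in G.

First find ord(u³v²) by computing successive powers:
  (u³v²)¹ = u³v², (u³v²)² = uv⁴, (u³v²)³ = u⁴, (u³v²)⁴ = u²v², (u³v²)⁵ = v⁴, (u³v²)⁶ = u³, (u³v²)⁷ = uv², (u³v²)⁸ = u⁴v⁴, (u³v²)⁹ = u², (u³v²)¹⁰ = v², (u³v²)¹¹ = u³v⁴, (u³v²)¹² = u, (u³v²)¹³ = u⁴v², (u³v²)¹⁴ = u²v⁴, (u³v²)¹⁵ = e.
So |⟨u³v²⟩| = ord(u³v²) = 15. With |G| = 30, by Lagrange [G : ⟨u³v²⟩] = 30/15 = 2.

Answer: 2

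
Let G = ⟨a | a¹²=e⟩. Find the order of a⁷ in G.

Compute successive powers until reaching e:
  (a⁷)¹ = a⁷, (a⁷)² = a², (a⁷)³ = a⁹, (a⁷)⁴ = a⁴, (a⁷)⁵ = a¹¹, (a⁷)⁶ = a⁶, (a⁷)⁷ = a, (a⁷)⁸ = a⁸, (a⁷)⁹ = a³, (a⁷)¹⁰ = a¹⁰, (a⁷)¹¹ = a⁵, (a⁷)¹² = e.
The smallest positive k with (a⁷)ᵏ = e is 12.

Answer: 12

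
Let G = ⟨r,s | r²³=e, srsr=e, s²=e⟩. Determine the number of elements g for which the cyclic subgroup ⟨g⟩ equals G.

⟨g⟩ = G would require ord(g) = |G| = 46, but the maximum element order in G is 23 < 46. So G is not cyclic and no single element generates it: the count is 0.

Answer: 0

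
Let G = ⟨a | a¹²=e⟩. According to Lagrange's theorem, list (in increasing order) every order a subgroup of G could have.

|G| = 12 = 2² · 3. By Lagrange's theorem the order of any subgroup divides 12; the divisors of 12 are 1, 2, 3, 4, 6, 12.

Answer: 1, 2, 3, 4, 6, 12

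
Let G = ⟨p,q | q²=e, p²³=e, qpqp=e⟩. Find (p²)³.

Compute successive powers of (p²), reducing at each step:
  (p²)²: (p²) · p² = p⁴
  (p²)³: (p⁴) · p² = p⁶

Answer: p⁶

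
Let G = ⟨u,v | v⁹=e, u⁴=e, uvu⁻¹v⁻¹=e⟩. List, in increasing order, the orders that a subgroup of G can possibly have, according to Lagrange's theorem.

|G| = 36 = 2² · 3². By Lagrange's theorem the order of any subgroup divides 36; the divisors of 36 are 1, 2, 3, 4, 6, 9, 12, 18, 36.

Answer: 1, 2, 3, 4, 6, 9, 12, 18, 36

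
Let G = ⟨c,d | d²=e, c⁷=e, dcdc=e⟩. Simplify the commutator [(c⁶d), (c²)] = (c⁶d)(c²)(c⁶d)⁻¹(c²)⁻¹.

[(c⁶d), (c²)] = (c⁶d)·(c²)·(c⁶d)⁻¹·(c²)⁻¹.
  (c⁶d) · (c²) = c⁴d
  (c⁴d) · (c⁶d) = c⁵
  (c⁵) · (c⁵) = c³

Answer: c³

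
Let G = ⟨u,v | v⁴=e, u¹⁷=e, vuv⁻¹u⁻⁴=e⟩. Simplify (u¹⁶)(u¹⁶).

Compute (u¹⁶) · (u¹⁶) by multiplying left to right and reducing via the relations at each step:
  (u¹⁶) · u¹⁶ = u¹⁵

Answer: u¹⁵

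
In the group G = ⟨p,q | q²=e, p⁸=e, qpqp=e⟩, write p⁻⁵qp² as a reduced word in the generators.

Multiply left to right, reducing at each step:
  (p³) · q = p³q
  (p³q) · p² = pq

Answer: pq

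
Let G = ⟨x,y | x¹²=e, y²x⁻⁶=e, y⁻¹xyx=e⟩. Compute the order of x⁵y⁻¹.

Compute successive powers until reaching e:
  (x⁵y⁻¹)¹ = x⁵y⁻¹, (x⁵y⁻¹)² = x⁶, (x⁵y⁻¹)³ = x⁵y, (x⁵y⁻¹)⁴ = e.
The smallest positive k with (x⁵y⁻¹)ᵏ = e is 4.

Answer: 4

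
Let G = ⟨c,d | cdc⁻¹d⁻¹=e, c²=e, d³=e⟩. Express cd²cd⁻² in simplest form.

Multiply left to right, reducing at each step:
  c · d² = cd²
  (cd²) · c = d²
  (d²) · d⁻² = e

Answer: e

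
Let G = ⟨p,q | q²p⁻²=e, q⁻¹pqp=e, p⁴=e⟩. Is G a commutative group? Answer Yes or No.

p·q = pq but q·p = pq⁻¹, so p·q ≠ q·p and G is not abelian.

Answer: No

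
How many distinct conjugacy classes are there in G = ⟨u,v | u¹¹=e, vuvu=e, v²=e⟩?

The conjugacy classes (representative and size) are:
  [e] (size 1), [u¹⁰] (size 2), [u²] (size 2), [u³] (size 2), [u⁷] (size 2), [u⁶] (size 2), [u²v] (size 11).
Class equation: 1 + 2 + 2 + 2 + 2 + 2 + 11 = 22 = |G|. So G has 7 conjugacy classes.

Answer: 7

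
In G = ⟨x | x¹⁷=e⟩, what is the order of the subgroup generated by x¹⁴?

|⟨x¹⁴⟩| equals the order of x¹⁴. Compute successive powers until reaching e:
  (x¹⁴)¹ = x¹⁴, (x¹⁴)² = x¹¹, (x¹⁴)³ = x⁸, (x¹⁴)⁴ = x⁵, (x¹⁴)⁵ = x², (x¹⁴)⁶ = x¹⁶, (x¹⁴)⁷ = x¹³, (x¹⁴)⁸ = x¹⁰, (x¹⁴)⁹ = x⁷, (x¹⁴)¹⁰ = x⁴, (x¹⁴)¹¹ = x, (x¹⁴)¹² = x¹⁵, (x¹⁴)¹³ = x¹², (x¹⁴)¹⁴ = x⁹, (x¹⁴)¹⁵ = x⁶, (x¹⁴)¹⁶ = x³, (x¹⁴)¹⁷ = e.
The smallest positive k with (x¹⁴)ᵏ = e is 17, so |⟨x¹⁴⟩| = 17.

Answer: 17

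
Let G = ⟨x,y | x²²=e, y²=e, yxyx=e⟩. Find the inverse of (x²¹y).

The order of (x²¹y) is 2 (smallest k with (x²¹y)ᵏ = e), so (x²¹y)⁻¹ = (x²¹y)¹ = x²¹y.
Check: (x²¹y) · (x²¹y) → (x²¹y) · x²¹ = y;   y · y = e, giving e as required.

Answer: x²¹y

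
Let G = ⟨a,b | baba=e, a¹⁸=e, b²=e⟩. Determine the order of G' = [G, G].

G' = [G, G] is generated by all commutators. The generator-pair commutators are: [a, b] = a².
The subgroup they normally generate is {e, a², a⁴, a⁶, a⁸, a¹⁰, a¹², a¹⁴, a¹⁶}, of order 9.
Check: |G/G'| = 36/9 = 4 is the order of the abelianisation.

Answer: 9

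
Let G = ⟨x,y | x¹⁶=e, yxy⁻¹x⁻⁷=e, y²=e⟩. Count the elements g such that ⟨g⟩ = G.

⟨g⟩ = G would require ord(g) = |G| = 32, but the maximum element order in G is 16 < 32. So G is not cyclic and no single element generates it: the count is 0.

Answer: 0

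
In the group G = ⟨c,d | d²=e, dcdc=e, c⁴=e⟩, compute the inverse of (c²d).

The order of (c²d) is 2 (smallest k with (c²d)ᵏ = e), so (c²d)⁻¹ = (c²d)¹ = c²d.
Check: (c²d) · (c²d) → (c²d) · c² = d;   d · d = e, giving e as required.

Answer: c²d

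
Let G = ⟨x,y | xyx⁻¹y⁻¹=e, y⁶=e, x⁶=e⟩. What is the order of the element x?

Compute successive powers until reaching e:
  x¹ = x, x² = x², x³ = x³, x⁴ = x⁴, x⁵ = x⁵, x⁶ = e.
The smallest positive k with xᵏ = e is 6.

Answer: 6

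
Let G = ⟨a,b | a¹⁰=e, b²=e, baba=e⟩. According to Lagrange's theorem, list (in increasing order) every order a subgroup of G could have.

|G| = 20 = 2² · 5. By Lagrange's theorem the order of any subgroup divides 20; the divisors of 20 are 1, 2, 4, 5, 10, 20.

Answer: 1, 2, 4, 5, 10, 20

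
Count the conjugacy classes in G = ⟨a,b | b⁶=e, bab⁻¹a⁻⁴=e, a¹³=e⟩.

The conjugacy classes (representative and size) are:
  [e] (size 1), [a⁴] (size 6), [a¹¹] (size 6), [a⁷b] (size 13), [a⁸b²] (size 13), [a¹²b³] (size 13), [a⁵b⁴] (size 13), [a¹¹b⁵] (size 13).
Class equation: 1 + 6 + 6 + 13 + 13 + 13 + 13 + 13 = 78 = |G|. So G has 8 conjugacy classes.

Answer: 8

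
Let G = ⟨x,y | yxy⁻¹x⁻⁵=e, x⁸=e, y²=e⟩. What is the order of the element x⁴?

Compute successive powers until reaching e:
  (x⁴)¹ = x⁴, (x⁴)² = e.
The smallest positive k with (x⁴)ᵏ = e is 2.

Answer: 2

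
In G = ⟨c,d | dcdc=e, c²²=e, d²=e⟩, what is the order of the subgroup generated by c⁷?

|⟨c⁷⟩| equals the order of c⁷. Compute successive powers until reaching e:
  (c⁷)¹ = c⁷, (c⁷)² = c¹⁴, (c⁷)³ = c²¹, (c⁷)⁴ = c⁶, (c⁷)⁵ = c¹³, (c⁷)⁶ = c²⁰, (c⁷)⁷ = c⁵, (c⁷)⁸ = c¹², (c⁷)⁹ = c¹⁹, (c⁷)¹⁰ = c⁴, (c⁷)¹¹ = c¹¹, (c⁷)¹² = c¹⁸, (c⁷)¹³ = c³, (c⁷)¹⁴ = c¹⁰, (c⁷)¹⁵ = c¹⁷, (c⁷)¹⁶ = c², (c⁷)¹⁷ = c⁹, (c⁷)¹⁸ = c¹⁶, (c⁷)¹⁹ = c, (c⁷)²⁰ = c⁸, (c⁷)²¹ = c¹⁵, (c⁷)²² = e.
The smallest positive k with (c⁷)ᵏ = e is 22, so |⟨c⁷⟩| = 22.

Answer: 22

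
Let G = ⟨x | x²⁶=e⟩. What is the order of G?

G is generated by a single element, so G is cyclic. The relator gives x²⁶ = e and no smaller power is forced to be e, so the 26 powers {e, x, x², x³, x⁴, x⁵, x⁶, x⁷, x⁸, x⁹, x²², x²³, x²¹, x²⁰, x²⁴, x²⁵, x¹², x¹³, x¹¹, x¹⁰, x¹⁴, x¹⁵, x¹⁶, x¹⁷, x¹⁸, x¹⁹} are distinct. Hence |G| = 26.

Answer: 26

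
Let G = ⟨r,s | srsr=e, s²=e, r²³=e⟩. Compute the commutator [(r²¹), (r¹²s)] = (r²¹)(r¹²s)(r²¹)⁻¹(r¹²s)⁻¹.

[(r²¹), (r¹²s)] = (r²¹)·(r¹²s)·(r²¹)⁻¹·(r¹²s)⁻¹.
  (r²¹) · (r¹²s) = r¹⁰s
  (r¹⁰s) · (r²) = r⁸s
  (r⁸s) · (r¹²s) = r¹⁹

Answer: r¹⁹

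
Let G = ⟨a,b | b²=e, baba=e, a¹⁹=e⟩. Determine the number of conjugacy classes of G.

The conjugacy classes (representative and size) are:
  [e] (size 1), [a¹⁸] (size 2), [a²] (size 2), [a¹⁶] (size 2), [a⁴] (size 2), [a¹⁴] (size 2), [a¹³] (size 2), [a¹²] (size 2), [a⁸] (size 2), [a⁹] (size 2), [b] (size 19).
Class equation: 1 + 2 + 2 + 2 + 2 + 2 + 2 + 2 + 2 + 2 + 19 = 38 = |G|. So G has 11 conjugacy classes.

Answer: 11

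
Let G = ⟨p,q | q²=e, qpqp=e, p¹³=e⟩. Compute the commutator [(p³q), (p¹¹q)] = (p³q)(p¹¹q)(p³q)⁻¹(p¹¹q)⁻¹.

[(p³q), (p¹¹q)] = (p³q)·(p¹¹q)·(p³q)⁻¹·(p¹¹q)⁻¹.
  (p³q) · (p¹¹q) = p⁵
  (p⁵) · (p³q) = p⁸q
  (p⁸q) · (p¹¹q) = p¹⁰

Answer: p¹⁰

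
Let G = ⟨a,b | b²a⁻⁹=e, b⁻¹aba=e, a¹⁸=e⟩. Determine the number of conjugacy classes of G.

The conjugacy classes (representative and size) are:
  [e] (size 1), [a¹⁷] (size 2), [a¹⁶] (size 2), [a³] (size 2), [a¹⁴] (size 2), [a¹³] (size 2), [a¹²] (size 2), [a¹¹] (size 2), [a¹⁰] (size 2), [a⁹] (size 1), [a⁸b] (size 9), [ab] (size 9).
Class equation: 1 + 2 + 2 + 2 + 2 + 2 + 2 + 2 + 2 + 1 + 9 + 9 = 36 = |G|. So G has 12 conjugacy classes.

Answer: 12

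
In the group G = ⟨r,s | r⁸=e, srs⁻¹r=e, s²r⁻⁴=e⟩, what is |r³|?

Compute successive powers until reaching e:
  (r³)¹ = r³, (r³)² = r⁶, (r³)³ = r, (r³)⁴ = r⁴, (r³)⁵ = r⁷, (r³)⁶ = r², (r³)⁷ = r⁵, (r³)⁸ = e.
The smallest positive k with (r³)ᵏ = e is 8.

Answer: 8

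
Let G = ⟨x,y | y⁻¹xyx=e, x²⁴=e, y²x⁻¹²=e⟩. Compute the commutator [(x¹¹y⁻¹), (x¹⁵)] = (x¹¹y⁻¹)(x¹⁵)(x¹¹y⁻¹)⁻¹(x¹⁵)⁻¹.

[(x¹¹y⁻¹), (x¹⁵)] = (x¹¹y⁻¹)·(x¹⁵)·(x¹¹y⁻¹)⁻¹·(x¹⁵)⁻¹.
  (x¹¹y⁻¹) · (x¹⁵) = x⁸y
  (x⁸y) · (x¹¹y) = x⁹
  (x⁹) · (x⁹) = x¹⁸

Answer: x¹⁸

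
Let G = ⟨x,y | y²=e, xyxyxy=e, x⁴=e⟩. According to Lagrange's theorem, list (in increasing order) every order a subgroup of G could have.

|G| = 24 = 2³ · 3. By Lagrange's theorem the order of any subgroup divides 24; the divisors of 24 are 1, 2, 3, 4, 6, 8, 12, 24.

Answer: 1, 2, 3, 4, 6, 8, 12, 24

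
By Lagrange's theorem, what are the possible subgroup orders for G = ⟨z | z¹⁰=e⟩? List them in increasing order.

|G| = 10 = 2 · 5. By Lagrange's theorem the order of any subgroup divides 10; the divisors of 10 are 1, 2, 5, 10.

Answer: 1, 2, 5, 10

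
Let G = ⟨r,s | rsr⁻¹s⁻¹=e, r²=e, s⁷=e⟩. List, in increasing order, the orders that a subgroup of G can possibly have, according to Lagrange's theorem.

|G| = 14 = 2 · 7. By Lagrange's theorem the order of any subgroup divides 14; the divisors of 14 are 1, 2, 7, 14.

Answer: 1, 2, 7, 14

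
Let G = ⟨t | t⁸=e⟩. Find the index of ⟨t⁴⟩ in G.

First find ord(t⁴) by computing successive powers:
  (t⁴)¹ = t⁴, (t⁴)² = e.
So |⟨t⁴⟩| = ord(t⁴) = 2. With |G| = 8, by Lagrange [G : ⟨t⁴⟩] = 8/2 = 4.

Answer: 4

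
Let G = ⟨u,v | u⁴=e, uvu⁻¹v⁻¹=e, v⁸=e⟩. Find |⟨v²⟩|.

|⟨v²⟩| equals the order of v². Compute successive powers until reaching e:
  (v²)¹ = v², (v²)² = v⁴, (v²)³ = v⁶, (v²)⁴ = e.
The smallest positive k with (v²)ᵏ = e is 4, so |⟨v²⟩| = 4.

Answer: 4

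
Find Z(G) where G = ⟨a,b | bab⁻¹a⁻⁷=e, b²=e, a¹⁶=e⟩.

An element z ∈ Z(G) iff z commutes with every generator.
For example a⁸ is central: (a⁸)·a = a⁹ = a·(a⁸); (a⁸)·b = a⁸b = b·(a⁸).
Whereas a ∉ Z(G) since a·b = ab ≠ a⁷b = b·a.
Checking each of the 32 elements this way gives Z(G) = {e, a⁸}, of order 2.

Answer: {e, a⁸}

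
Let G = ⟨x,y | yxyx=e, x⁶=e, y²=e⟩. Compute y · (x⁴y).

Compute y · (x⁴y) by multiplying left to right and reducing via the relations at each step:
  y · x⁴ = x²y
  (x²y) · y = x²

Answer: x²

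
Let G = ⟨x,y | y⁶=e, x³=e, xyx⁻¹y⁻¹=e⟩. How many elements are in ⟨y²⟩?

|⟨y²⟩| equals the order of y². Compute successive powers until reaching e:
  (y²)¹ = y², (y²)² = y⁴, (y²)³ = e.
The smallest positive k with (y²)ᵏ = e is 3, so |⟨y²⟩| = 3.

Answer: 3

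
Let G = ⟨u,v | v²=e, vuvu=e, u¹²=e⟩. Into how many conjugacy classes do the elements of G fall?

The conjugacy classes (representative and size) are:
  [e] (size 1), [u¹¹] (size 2), [u²] (size 2), [u⁹] (size 2), [u⁴] (size 2), [u⁵] (size 2), [u⁶] (size 1), [v] (size 6), [uv] (size 6).
Class equation: 1 + 2 + 2 + 2 + 2 + 2 + 1 + 6 + 6 = 24 = |G|. So G has 9 conjugacy classes.

Answer: 9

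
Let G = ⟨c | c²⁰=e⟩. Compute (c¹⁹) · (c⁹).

Compute (c¹⁹) · (c⁹) by multiplying left to right and reducing via the relations at each step:
  (c¹⁹) · c⁹ = c⁸

Answer: c⁸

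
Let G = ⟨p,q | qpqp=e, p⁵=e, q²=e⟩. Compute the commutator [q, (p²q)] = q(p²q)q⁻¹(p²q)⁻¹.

[q, (p²q)] = q·(p²q)·q⁻¹·(p²q)⁻¹.
  q · (p²q) = p³
  (p³) · q = p³q
  (p³q) · (p²q) = p

Answer: p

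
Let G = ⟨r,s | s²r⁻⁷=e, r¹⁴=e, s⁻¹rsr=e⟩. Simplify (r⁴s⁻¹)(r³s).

Compute (r⁴s⁻¹) · (r³s) by multiplying left to right and reducing via the relations at each step:
  (r⁴s⁻¹) · r³ = rs⁻¹
  (rs⁻¹) · s = r

Answer: r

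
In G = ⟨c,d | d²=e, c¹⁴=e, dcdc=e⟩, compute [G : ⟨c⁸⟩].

First find ord(c⁸) by computing successive powers:
  (c⁸)¹ = c⁸, (c⁸)² = c², (c⁸)³ = c¹⁰, (c⁸)⁴ = c⁴, (c⁸)⁵ = c¹², (c⁸)⁶ = c⁶, (c⁸)⁷ = e.
So |⟨c⁸⟩| = ord(c⁸) = 7. With |G| = 28, by Lagrange [G : ⟨c⁸⟩] = 28/7 = 4.

Answer: 4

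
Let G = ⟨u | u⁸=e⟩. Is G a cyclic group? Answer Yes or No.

|G| = 8. The element u has order 8 (its powers give 8 distinct elements), so ⟨u⟩ = G and G is cyclic.

Answer: Yes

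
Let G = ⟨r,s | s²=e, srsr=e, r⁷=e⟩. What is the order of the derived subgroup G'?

G' = [G, G] is generated by all commutators. The generator-pair commutators are: [r, s] = r².
The subgroup they normally generate is {e, r, r², r³, r⁴, r⁵, r⁶}, of order 7.
Check: |G/G'| = 14/7 = 2 is the order of the abelianisation.

Answer: 7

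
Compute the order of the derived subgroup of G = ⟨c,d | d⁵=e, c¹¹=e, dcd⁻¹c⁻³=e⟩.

G' = [G, G] is generated by all commutators. The generator-pair commutators are: [c, d] = c⁹.
The subgroup they normally generate is {e, c, c², c³, c⁴, c⁵, c⁶, c⁷, c⁸, c⁹, c¹⁰}, of order 11.
Check: |G/G'| = 55/11 = 5 is the order of the abelianisation.

Answer: 11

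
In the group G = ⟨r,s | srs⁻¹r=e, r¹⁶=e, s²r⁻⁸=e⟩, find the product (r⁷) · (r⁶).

Compute (r⁷) · (r⁶) by multiplying left to right and reducing via the relations at each step:
  (r⁷) · r⁶ = r¹³

Answer: r¹³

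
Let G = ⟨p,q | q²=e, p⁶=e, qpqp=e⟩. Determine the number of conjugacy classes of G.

The conjugacy classes (representative and size) are:
  [e] (size 1), [p⁵] (size 2), [p⁴] (size 2), [p³] (size 1), [q] (size 3), [p³q] (size 3).
Class equation: 1 + 2 + 2 + 1 + 3 + 3 = 12 = |G|. So G has 6 conjugacy classes.

Answer: 6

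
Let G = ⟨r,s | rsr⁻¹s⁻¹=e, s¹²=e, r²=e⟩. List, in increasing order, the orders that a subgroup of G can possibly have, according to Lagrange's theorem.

|G| = 24 = 2³ · 3. By Lagrange's theorem the order of any subgroup divides 24; the divisors of 24 are 1, 2, 3, 4, 6, 8, 12, 24.

Answer: 1, 2, 3, 4, 6, 8, 12, 24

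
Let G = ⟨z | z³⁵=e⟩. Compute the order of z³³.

Compute successive powers until reaching e:
  (z³³)¹ = z³³, (z³³)² = z³¹, (z³³)³ = z²⁹, (z³³)⁴ = z²⁷, (z³³)⁵ = z²⁵, (z³³)⁶ = z²³, (z³³)⁷ = z²¹, (z³³)⁸ = z¹⁹, (z³³)⁹ = z¹⁷, (z³³)¹⁰ = z¹⁵, (z³³)¹¹ = z¹³, (z³³)¹² = z¹¹, (z³³)¹³ = z⁹, (z³³)¹⁴ = z⁷, (z³³)¹⁵ = z⁵, (z³³)¹⁶ = z³, (z³³)¹⁷ = z, (z³³)¹⁸ = z³⁴, (z³³)¹⁹ = z³², (z³³)²⁰ = z³⁰, (z³³)²¹ = z²⁸, (z³³)²² = z²⁶, (z³³)²³ = z²⁴, (z³³)²⁴ = z²², (z³³)²⁵ = z²⁰, (z³³)²⁶ = z¹⁸, (z³³)²⁷ = z¹⁶, (z³³)²⁸ = z¹⁴, (z³³)²⁹ = z¹², (z³³)³⁰ = z¹⁰, (z³³)³¹ = z⁸, (z³³)³² = z⁶, (z³³)³³ = z⁴, (z³³)³⁴ = z², (z³³)³⁵ = e.
The smallest positive k with (z³³)ᵏ = e is 35.

Answer: 35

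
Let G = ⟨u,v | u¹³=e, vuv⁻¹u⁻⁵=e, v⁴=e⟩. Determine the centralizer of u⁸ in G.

⟨u⁸⟩ ⊆ C_G(u⁸) since powers of u⁸ commute with u⁸; so |C_G(u⁸)| ≥ |⟨u⁸⟩| = 13.
By orbit–stabilizer, |C_G(u⁸)| = |G| / |conj. class of u⁸| = 52 / 4 = 13.
The 13 elements commuting with u⁸ are {e, u, u², u³, u⁴, u⁵, u⁶, u⁷, u⁸, u⁹, u¹⁰, u¹¹, u¹²}.

Answer: {e, u, u², u³, u⁴, u⁵, u⁶, u⁷, u⁸, u⁹, u¹⁰, u¹¹, u¹²}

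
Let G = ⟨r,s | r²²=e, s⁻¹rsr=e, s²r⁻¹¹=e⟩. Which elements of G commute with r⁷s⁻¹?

⟨r⁷s⁻¹⟩ ⊆ C_G(r⁷s⁻¹) since powers of r⁷s⁻¹ commute with r⁷s⁻¹; so |C_G(r⁷s⁻¹)| ≥ |⟨r⁷s⁻¹⟩| = 4.
By orbit–stabilizer, |C_G(r⁷s⁻¹)| = |G| / |conj. class of r⁷s⁻¹| = 44 / 11 = 4.
The 4 elements commuting with r⁷s⁻¹ are {e, r¹¹, r⁷s, r⁷s⁻¹}.

Answer: {e, r¹¹, r⁷s, r⁷s⁻¹}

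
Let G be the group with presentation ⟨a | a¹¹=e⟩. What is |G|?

G is generated by a single element, so G is cyclic. The relator gives a¹¹ = e and no smaller power is forced to be e, so the 11 powers {a, e, a², a³, a⁴, a⁵, a⁶, a⁷, a⁸, a⁹, a¹⁰} are distinct. Hence |G| = 11.

Answer: 11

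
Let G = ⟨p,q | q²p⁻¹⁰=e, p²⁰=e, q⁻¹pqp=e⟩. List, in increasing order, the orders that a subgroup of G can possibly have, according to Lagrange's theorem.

|G| = 40 = 2³ · 5. By Lagrange's theorem the order of any subgroup divides 40; the divisors of 40 are 1, 2, 4, 5, 8, 10, 20, 40.

Answer: 1, 2, 4, 5, 8, 10, 20, 40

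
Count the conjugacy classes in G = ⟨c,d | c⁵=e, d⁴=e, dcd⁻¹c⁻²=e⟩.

The conjugacy classes (representative and size) are:
  [e] (size 1), [c⁴] (size 4), [c²d] (size 5), [d²] (size 5), [c³d³] (size 5).
Class equation: 1 + 4 + 5 + 5 + 5 = 20 = |G|. So G has 5 conjugacy classes.

Answer: 5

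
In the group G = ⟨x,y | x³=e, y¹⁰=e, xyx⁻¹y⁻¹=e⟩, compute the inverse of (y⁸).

The order of (y⁸) is 5 (smallest k with (y⁸)ᵏ = e), so (y⁸)⁻¹ = (y⁸)⁴ = y².
Check: (y⁸) · (y²) → (y⁸) · y² = e, giving e as required.

Answer: y²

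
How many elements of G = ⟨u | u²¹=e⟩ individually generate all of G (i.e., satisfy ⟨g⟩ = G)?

G is cyclic of order 21. An element generates G iff its order is 21, and a cyclic group of order 21 has exactly φ(21) = 12 such elements.

Answer: 12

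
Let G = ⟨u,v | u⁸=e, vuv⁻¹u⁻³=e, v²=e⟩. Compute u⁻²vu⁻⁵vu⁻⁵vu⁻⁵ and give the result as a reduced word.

Multiply left to right, reducing at each step:
  (u⁶) · v = u⁶v
  (u⁶v) · u⁻⁵ = u⁷v
  (u⁷v) · v = u⁷
  (u⁷) · u⁻⁵ = u²
  (u²) · v = u²v
  (u²v) · u⁻⁵ = u³v

Answer: u³v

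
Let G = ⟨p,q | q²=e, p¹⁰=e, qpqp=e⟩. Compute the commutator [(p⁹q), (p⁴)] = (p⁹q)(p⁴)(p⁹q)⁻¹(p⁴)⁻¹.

[(p⁹q), (p⁴)] = (p⁹q)·(p⁴)·(p⁹q)⁻¹·(p⁴)⁻¹.
  (p⁹q) · (p⁴) = p⁵q
  (p⁵q) · (p⁹q) = p⁶
  (p⁶) · (p⁶) = p²

Answer: p²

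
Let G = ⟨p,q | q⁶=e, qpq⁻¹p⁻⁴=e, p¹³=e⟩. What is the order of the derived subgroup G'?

G' = [G, G] is generated by all commutators. The generator-pair commutators are: [p, q] = p¹⁰.
The subgroup they normally generate is {e, p, p², p³, p⁴, p⁵, p⁶, p⁷, p⁸, p⁹, p¹⁰, p¹¹, p¹²}, of order 13.
Check: |G/G'| = 78/13 = 6 is the order of the abelianisation.

Answer: 13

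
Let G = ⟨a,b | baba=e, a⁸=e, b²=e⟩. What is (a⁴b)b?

Compute (a⁴b) · b by multiplying left to right and reducing via the relations at each step:
  (a⁴b) · b = a⁴

Answer: a⁴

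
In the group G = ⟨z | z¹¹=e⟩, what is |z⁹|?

Compute successive powers until reaching e:
  (z⁹)¹ = z⁹, (z⁹)² = z⁷, (z⁹)³ = z⁵, (z⁹)⁴ = z³, (z⁹)⁵ = z, (z⁹)⁶ = z¹⁰, (z⁹)⁷ = z⁸, (z⁹)⁸ = z⁶, (z⁹)⁹ = z⁴, (z⁹)¹⁰ = z², (z⁹)¹¹ = e.
The smallest positive k with (z⁹)ᵏ = e is 11.

Answer: 11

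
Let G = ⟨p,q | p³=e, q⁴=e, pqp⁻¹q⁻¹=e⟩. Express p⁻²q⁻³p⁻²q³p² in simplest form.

Multiply left to right, reducing at each step:
  p · q⁻³ = pq
  (pq) · p⁻² = p²q
  (p²q) · q³ = p²
  (p²) · p² = p

Answer: p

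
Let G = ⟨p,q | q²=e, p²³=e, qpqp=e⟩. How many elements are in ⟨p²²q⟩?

|⟨p²²q⟩| equals the order of p²²q. Compute successive powers until reaching e:
  (p²²q)¹ = p²²q, (p²²q)² = e.
The smallest positive k with (p²²q)ᵏ = e is 2, so |⟨p²²q⟩| = 2.

Answer: 2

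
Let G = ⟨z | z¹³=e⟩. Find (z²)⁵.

Compute successive powers of (z²), reducing at each step:
  (z²)²: (z²) · z² = z⁴
  (z²)³: (z⁴) · z² = z⁶
  (z²)⁴: (z⁶) · z² = z⁸
  (z²)⁵: (z⁸) · z² = z¹⁰

Answer: z¹⁰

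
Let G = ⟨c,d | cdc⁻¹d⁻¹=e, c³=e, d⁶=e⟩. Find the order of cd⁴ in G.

Compute successive powers until reaching e:
  (cd⁴)¹ = cd⁴, (cd⁴)² = c²d², (cd⁴)³ = e.
The smallest positive k with (cd⁴)ᵏ = e is 3.

Answer: 3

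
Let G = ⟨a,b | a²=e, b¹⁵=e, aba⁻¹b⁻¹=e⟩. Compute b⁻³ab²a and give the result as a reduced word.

Multiply left to right, reducing at each step:
  (b¹²) · a = ab¹²
  (ab¹²) · b² = ab¹⁴
  (ab¹⁴) · a = b¹⁴

Answer: b¹⁴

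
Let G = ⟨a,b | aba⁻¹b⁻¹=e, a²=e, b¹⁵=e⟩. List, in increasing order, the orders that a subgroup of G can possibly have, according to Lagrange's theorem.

|G| = 30 = 2 · 3 · 5. By Lagrange's theorem the order of any subgroup divides 30; the divisors of 30 are 1, 2, 3, 5, 6, 10, 15, 30.

Answer: 1, 2, 3, 5, 6, 10, 15, 30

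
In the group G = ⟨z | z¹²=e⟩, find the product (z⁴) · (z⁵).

Compute (z⁴) · (z⁵) by multiplying left to right and reducing via the relations at each step:
  (z⁴) · z⁵ = z⁹

Answer: z⁹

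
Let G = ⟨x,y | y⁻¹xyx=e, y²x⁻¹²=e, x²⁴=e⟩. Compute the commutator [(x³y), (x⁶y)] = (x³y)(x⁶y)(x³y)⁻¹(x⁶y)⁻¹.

[(x³y), (x⁶y)] = (x³y)·(x⁶y)·(x³y)⁻¹·(x⁶y)⁻¹.
  (x³y) · (x⁶y) = x⁹
  (x⁹) · (x³y⁻¹) = y
  y · (x⁶y⁻¹) = x¹⁸

Answer: x¹⁸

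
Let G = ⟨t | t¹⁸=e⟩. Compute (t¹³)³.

Compute successive powers of (t¹³), reducing at each step:
  (t¹³)²: (t¹³) · t¹³ = t⁸
  (t¹³)³: (t⁸) · t¹³ = t³

Answer: t³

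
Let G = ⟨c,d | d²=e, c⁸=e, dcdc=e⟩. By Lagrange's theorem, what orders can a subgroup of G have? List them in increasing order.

|G| = 16 = 2⁴. By Lagrange's theorem the order of any subgroup divides 16; the divisors of 16 are 1, 2, 4, 8, 16.

Answer: 1, 2, 4, 8, 16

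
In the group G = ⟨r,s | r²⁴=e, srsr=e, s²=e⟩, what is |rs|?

Compute successive powers until reaching e:
  (rs)¹ = rs, (rs)² = e.
The smallest positive k with (rs)ᵏ = e is 2.

Answer: 2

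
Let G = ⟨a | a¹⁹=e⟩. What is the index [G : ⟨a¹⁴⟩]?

First find ord(a¹⁴) by computing successive powers:
  (a¹⁴)¹ = a¹⁴, (a¹⁴)² = a⁹, (a¹⁴)³ = a⁴, (a¹⁴)⁴ = a¹⁸, (a¹⁴)⁵ = a¹³, (a¹⁴)⁶ = a⁸, (a¹⁴)⁷ = a³, (a¹⁴)⁸ = a¹⁷, (a¹⁴)⁹ = a¹², (a¹⁴)¹⁰ = a⁷, (a¹⁴)¹¹ = a², (a¹⁴)¹² = a¹⁶, (a¹⁴)¹³ = a¹¹, (a¹⁴)¹⁴ = a⁶, (a¹⁴)¹⁵ = a, (a¹⁴)¹⁶ = a¹⁵, (a¹⁴)¹⁷ = a¹⁰, (a¹⁴)¹⁸ = a⁵, (a¹⁴)¹⁹ = e.
So |⟨a¹⁴⟩| = ord(a¹⁴) = 19. With |G| = 19, by Lagrange [G : ⟨a¹⁴⟩] = 19/19 = 1.

Answer: 1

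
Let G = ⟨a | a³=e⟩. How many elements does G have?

G is generated by a single element, so G is cyclic. The relator gives a³ = e and no smaller power is forced to be e, so the 3 powers {a, e, a²} are distinct. Hence |G| = 3.

Answer: 3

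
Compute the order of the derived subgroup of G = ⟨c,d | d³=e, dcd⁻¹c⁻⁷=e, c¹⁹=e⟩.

G' = [G, G] is generated by all commutators. The generator-pair commutators are: [c, d] = c¹³.
The subgroup they normally generate is {e, c, c², c³, c⁴, c⁵, c⁶, c⁷, c⁸, c⁹, c¹⁰, c¹¹, c¹², c¹³, c¹⁴, c¹⁵, c¹⁶, c¹⁷, c¹⁸}, of order 19.
Check: |G/G'| = 57/19 = 3 is the order of the abelianisation.

Answer: 19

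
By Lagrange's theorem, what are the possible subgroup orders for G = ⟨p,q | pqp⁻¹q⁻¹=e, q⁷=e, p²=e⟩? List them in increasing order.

|G| = 14 = 2 · 7. By Lagrange's theorem the order of any subgroup divides 14; the divisors of 14 are 1, 2, 7, 14.

Answer: 1, 2, 7, 14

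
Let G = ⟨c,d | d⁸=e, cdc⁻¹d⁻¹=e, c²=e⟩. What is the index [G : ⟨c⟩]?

First find ord(c) by computing successive powers:
  c¹ = c, c² = e.
So |⟨c⟩| = ord(c) = 2. With |G| = 16, by Lagrange [G : ⟨c⟩] = 16/2 = 8.

Answer: 8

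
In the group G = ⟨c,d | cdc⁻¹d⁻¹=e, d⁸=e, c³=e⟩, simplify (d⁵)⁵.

Compute successive powers of (d⁵), reducing at each step:
  (d⁵)²: (d⁵) · d⁵ = d²
  (d⁵)³: (d²) · d⁵ = d⁷
  (d⁵)⁴: (d⁷) · d⁵ = d⁴
  (d⁵)⁵: (d⁴) · d⁵ = d

Answer: d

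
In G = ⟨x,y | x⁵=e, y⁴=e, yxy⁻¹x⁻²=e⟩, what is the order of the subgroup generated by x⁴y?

|⟨x⁴y⟩| equals the order of x⁴y. Compute successive powers until reaching e:
  (x⁴y)¹ = x⁴y, (x⁴y)² = x²y², (x⁴y)³ = x³y³, (x⁴y)⁴ = e.
The smallest positive k with (x⁴y)ᵏ = e is 4, so |⟨x⁴y⟩| = 4.

Answer: 4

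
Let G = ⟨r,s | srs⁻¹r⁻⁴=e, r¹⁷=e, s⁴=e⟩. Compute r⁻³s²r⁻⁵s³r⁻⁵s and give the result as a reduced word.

Multiply left to right, reducing at each step:
  (r¹⁴) · s² = r¹⁴s²
  (r¹⁴s²) · r⁻⁵ = r²s²
  (r²s²) · s³ = r²s
  (r²s) · r⁻⁵ = r¹⁶s
  (r¹⁶s) · s = r¹⁶s²

Answer: r¹⁶s²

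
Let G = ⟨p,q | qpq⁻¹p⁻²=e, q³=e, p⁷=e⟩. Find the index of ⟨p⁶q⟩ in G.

First find ord(p⁶q) by computing successive powers:
  (p⁶q)¹ = p⁶q, (p⁶q)² = p⁴q², (p⁶q)³ = e.
So |⟨p⁶q⟩| = ord(p⁶q) = 3. With |G| = 21, by Lagrange [G : ⟨p⁶q⟩] = 21/3 = 7.

Answer: 7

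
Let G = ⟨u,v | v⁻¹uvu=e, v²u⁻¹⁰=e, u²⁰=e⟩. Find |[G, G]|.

G' = [G, G] is generated by all commutators. The generator-pair commutators are: [u, v] = u².
The subgroup they normally generate is {e, u², u⁴, u⁶, u⁸, u¹⁰, u¹², u¹⁴, u¹⁶, u¹⁸}, of order 10.
Check: |G/G'| = 40/10 = 4 is the order of the abelianisation.

Answer: 10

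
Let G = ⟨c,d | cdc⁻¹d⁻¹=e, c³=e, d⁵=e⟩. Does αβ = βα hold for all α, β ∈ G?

Each pair of generators commutes: c·d = cd = d·c. Since the generators pairwise commute, every element of G commutes with every other, so G is abelian.

Answer: Yes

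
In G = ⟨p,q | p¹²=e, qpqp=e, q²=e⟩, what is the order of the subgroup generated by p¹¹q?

|⟨p¹¹q⟩| equals the order of p¹¹q. Compute successive powers until reaching e:
  (p¹¹q)¹ = p¹¹q, (p¹¹q)² = e.
The smallest positive k with (p¹¹q)ᵏ = e is 2, so |⟨p¹¹q⟩| = 2.

Answer: 2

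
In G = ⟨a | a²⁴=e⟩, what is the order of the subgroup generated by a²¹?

|⟨a²¹⟩| equals the order of a²¹. Compute successive powers until reaching e:
  (a²¹)¹ = a²¹, (a²¹)² = a¹⁸, (a²¹)³ = a¹⁵, (a²¹)⁴ = a¹², (a²¹)⁵ = a⁹, (a²¹)⁶ = a⁶, (a²¹)⁷ = a³, (a²¹)⁸ = e.
The smallest positive k with (a²¹)ᵏ = e is 8, so |⟨a²¹⟩| = 8.

Answer: 8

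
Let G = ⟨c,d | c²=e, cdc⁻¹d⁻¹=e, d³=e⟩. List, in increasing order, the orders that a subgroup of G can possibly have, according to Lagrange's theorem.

|G| = 6 = 2 · 3. By Lagrange's theorem the order of any subgroup divides 6; the divisors of 6 are 1, 2, 3, 6.

Answer: 1, 2, 3, 6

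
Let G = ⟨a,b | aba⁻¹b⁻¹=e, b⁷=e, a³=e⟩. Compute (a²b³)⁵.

Compute successive powers of (a²b³), reducing at each step:
  (a²b³)²: (a²b³) · a² = ab³;   (ab³) · b³ = ab⁶
  (a²b³)³: (ab⁶) · a² = b⁶;   (b⁶) · b³ = b²
  (a²b³)⁴: (b²) · a² = a²b²;   (a²b²) · b³ = a²b⁵
  (a²b³)⁵: (a²b⁵) · a² = ab⁵;   (ab⁵) · b³ = ab

Answer: ab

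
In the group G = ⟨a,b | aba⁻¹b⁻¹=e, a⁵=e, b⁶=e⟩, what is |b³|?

Compute successive powers until reaching e:
  (b³)¹ = b³, (b³)² = e.
The smallest positive k with (b³)ᵏ = e is 2.

Answer: 2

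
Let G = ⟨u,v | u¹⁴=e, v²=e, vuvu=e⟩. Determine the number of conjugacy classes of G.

The conjugacy classes (representative and size) are:
  [e] (size 1), [u¹³] (size 2), [u²] (size 2), [u³] (size 2), [u¹⁰] (size 2), [u⁵] (size 2), [u⁸] (size 2), [u⁷] (size 1), [u⁶v] (size 7), [u⁹v] (size 7).
Class equation: 1 + 2 + 2 + 2 + 2 + 2 + 2 + 1 + 7 + 7 = 28 = |G|. So G has 10 conjugacy classes.

Answer: 10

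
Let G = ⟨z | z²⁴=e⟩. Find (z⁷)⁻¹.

The order of (z⁷) is 24 (smallest k with (z⁷)ᵏ = e), so (z⁷)⁻¹ = (z⁷)²³ = z¹⁷.
Check: (z⁷) · (z¹⁷) → (z⁷) · z¹⁷ = e, giving e as required.

Answer: z¹⁷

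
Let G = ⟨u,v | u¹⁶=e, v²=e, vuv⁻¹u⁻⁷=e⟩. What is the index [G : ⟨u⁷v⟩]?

First find ord(u⁷v) by computing successive powers:
  (u⁷v)¹ = u⁷v, (u⁷v)² = u⁸, (u⁷v)³ = u¹⁵v, (u⁷v)⁴ = e.
So |⟨u⁷v⟩| = ord(u⁷v) = 4. With |G| = 32, by Lagrange [G : ⟨u⁷v⟩] = 32/4 = 8.

Answer: 8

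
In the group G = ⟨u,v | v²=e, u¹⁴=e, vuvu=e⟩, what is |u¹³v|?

Compute successive powers until reaching e:
  (u¹³v)¹ = u¹³v, (u¹³v)² = e.
The smallest positive k with (u¹³v)ᵏ = e is 2.

Answer: 2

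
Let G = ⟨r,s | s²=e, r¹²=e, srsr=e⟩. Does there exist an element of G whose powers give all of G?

Every cyclic group is abelian. But r·s = rs while s·r = r¹¹s, so r·s ≠ s·r and G is not abelian. Hence G is not cyclic.

Answer: No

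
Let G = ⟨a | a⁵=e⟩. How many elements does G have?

G is generated by a single element, so G is cyclic. The relator gives a⁵ = e and no smaller power is forced to be e, so the 5 powers {a, e, a², a³, a⁴} are distinct. Hence |G| = 5.

Answer: 5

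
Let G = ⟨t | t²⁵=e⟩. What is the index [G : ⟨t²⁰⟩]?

First find ord(t²⁰) by computing successive powers:
  (t²⁰)¹ = t²⁰, (t²⁰)² = t¹⁵, (t²⁰)³ = t¹⁰, (t²⁰)⁴ = t⁵, (t²⁰)⁵ = e.
So |⟨t²⁰⟩| = ord(t²⁰) = 5. With |G| = 25, by Lagrange [G : ⟨t²⁰⟩] = 25/5 = 5.

Answer: 5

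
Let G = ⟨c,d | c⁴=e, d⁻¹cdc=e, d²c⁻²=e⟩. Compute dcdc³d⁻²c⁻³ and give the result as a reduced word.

Multiply left to right, reducing at each step:
  d · c = cd⁻¹
  (cd⁻¹) · d = c
  c · c³ = e
  e · d⁻² = c²
  (c²) · c⁻³ = c³

Answer: c³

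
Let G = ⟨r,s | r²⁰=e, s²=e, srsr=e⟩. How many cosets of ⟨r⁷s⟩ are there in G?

First find ord(r⁷s) by computing successive powers:
  (r⁷s)¹ = r⁷s, (r⁷s)² = e.
So |⟨r⁷s⟩| = ord(r⁷s) = 2. With |G| = 40, by Lagrange [G : ⟨r⁷s⟩] = 40/2 = 20.

Answer: 20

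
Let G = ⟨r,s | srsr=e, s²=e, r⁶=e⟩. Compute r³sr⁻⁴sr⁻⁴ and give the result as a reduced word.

Multiply left to right, reducing at each step:
  (r³) · s = r³s
  (r³s) · r⁻⁴ = rs
  (rs) · s = r
  r · r⁻⁴ = r³

Answer: r³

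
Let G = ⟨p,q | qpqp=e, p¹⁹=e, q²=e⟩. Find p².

Compute successive powers of p, reducing at each step:
  p²: p · p = p²

Answer: p²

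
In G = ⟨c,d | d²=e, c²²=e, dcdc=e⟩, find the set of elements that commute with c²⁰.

⟨c²⁰⟩ ⊆ C_G(c²⁰) since powers of c²⁰ commute with c²⁰; so |C_G(c²⁰)| ≥ |⟨c²⁰⟩| = 11.
By orbit–stabilizer, |C_G(c²⁰)| = |G| / |conj. class of c²⁰| = 44 / 2 = 22.
The 22 elements commuting with c²⁰ are {e, c, c², c³, c⁴, c⁵, c⁶, c⁷, c⁸, c⁹, c¹⁰, c¹¹, c¹², c¹³, c¹⁴, c¹⁵, c¹⁶, c¹⁷, c¹⁸, c¹⁹, c²⁰, c²¹}.

Answer: {e, c, c², c³, c⁴, c⁵, c⁶, c⁷, c⁸, c⁹, c¹⁰, c¹¹, c¹², c¹³, c¹⁴, c¹⁵, c¹⁶, c¹⁷, c¹⁸, c¹⁹, c²⁰, c²¹}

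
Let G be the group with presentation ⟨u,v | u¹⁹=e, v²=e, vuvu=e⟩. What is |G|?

Enumerate words in the generators, reducing via the relations: the distinct elements are
  {e, u, v, uv, u², u³, u⁴, u⁵, u⁶, u⁷, u⁸, u⁹, u²v, u³v, u¹², u¹³, u¹¹, u¹⁰, u¹⁴, u¹⁵, u¹⁶, u¹⁷, u¹⁸, u⁴v, u⁵v, u⁶v, u⁷v, u⁸v, u⁹v, u¹²v, u¹³v, u¹¹v, u¹⁰v, u¹⁴v, u¹⁵v, u¹⁶v, u¹⁷v, u¹⁸v}.
No further products give new elements, so |G| = 38.

Answer: 38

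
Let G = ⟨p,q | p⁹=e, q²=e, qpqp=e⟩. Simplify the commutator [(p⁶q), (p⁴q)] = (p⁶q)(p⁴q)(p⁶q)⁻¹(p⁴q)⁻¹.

[(p⁶q), (p⁴q)] = (p⁶q)·(p⁴q)·(p⁶q)⁻¹·(p⁴q)⁻¹.
  (p⁶q) · (p⁴q) = p²
  (p²) · (p⁶q) = p⁸q
  (p⁸q) · (p⁴q) = p⁴

Answer: p⁴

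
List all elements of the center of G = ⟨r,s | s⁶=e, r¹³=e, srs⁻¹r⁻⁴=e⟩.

An element z ∈ Z(G) iff z commutes with every generator.
For example e is central: e·r = r = r·e; e·s = s = s·e.
Whereas r ∉ Z(G) since r·s = rs ≠ r⁴s = s·r.
Checking each of the 78 elements this way gives Z(G) = {e}, of order 1.

Answer: {e}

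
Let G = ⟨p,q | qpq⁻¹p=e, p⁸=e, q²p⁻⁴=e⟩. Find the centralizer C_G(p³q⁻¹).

⟨p³q⁻¹⟩ ⊆ C_G(p³q⁻¹) since powers of p³q⁻¹ commute with p³q⁻¹; so |C_G(p³q⁻¹)| ≥ |⟨p³q⁻¹⟩| = 4.
By orbit–stabilizer, |C_G(p³q⁻¹)| = |G| / |conj. class of p³q⁻¹| = 16 / 4 = 4.
The 4 elements commuting with p³q⁻¹ are {e, p⁴, p³q⁻¹, p³q}.

Answer: {e, p⁴, p³q⁻¹, p³q}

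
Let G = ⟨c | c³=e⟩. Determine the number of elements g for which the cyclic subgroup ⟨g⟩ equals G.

G is cyclic of order 3. An element generates G iff its order is 3, and a cyclic group of order 3 has exactly φ(3) = 2 such elements.

Answer: 2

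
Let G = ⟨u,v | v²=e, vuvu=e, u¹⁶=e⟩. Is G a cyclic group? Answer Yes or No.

Every cyclic group is abelian. But u·v = uv while v·u = u¹⁵v, so u·v ≠ v·u and G is not abelian. Hence G is not cyclic.

Answer: No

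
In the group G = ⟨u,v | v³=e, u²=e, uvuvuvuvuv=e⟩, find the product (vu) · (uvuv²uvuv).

Compute (vu) · (uvuv²uvuv) by multiplying left to right and reducing via the relations at each step:
  (vu) · u = v
  v · v = v²
  (v²) · u = v²u
  (v²u) · v² = v²uv²
  (v²uv²) · u = v²uv²u
  (v²uv²u) · v = v²uv²uv
  (v²uv²uv) · u = v²uv²uvu
  (v²uv²uvu) · v = v²uv²uvuv

Answer: v²uv²uvuv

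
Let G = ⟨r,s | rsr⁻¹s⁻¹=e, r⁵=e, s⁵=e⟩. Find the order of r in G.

Compute successive powers until reaching e:
  r¹ = r, r² = r², r³ = r³, r⁴ = r⁴, r⁵ = e.
The smallest positive k with rᵏ = e is 5.

Answer: 5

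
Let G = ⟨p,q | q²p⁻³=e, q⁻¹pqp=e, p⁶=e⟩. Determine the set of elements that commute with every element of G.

An element z ∈ Z(G) iff z commutes with every generator.
For example p³ is central: (p³)·p = p⁴ = p·(p³); (p³)·q = q⁻¹ = q·(p³).
Whereas p ∉ Z(G) since p·q = pq ≠ p²q⁻¹ = q·p.
Checking each of the 12 elements this way gives Z(G) = {e, p³}, of order 2.

Answer: {e, p³}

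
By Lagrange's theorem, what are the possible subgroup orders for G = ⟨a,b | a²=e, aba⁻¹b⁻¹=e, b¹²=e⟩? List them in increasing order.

|G| = 24 = 2³ · 3. By Lagrange's theorem the order of any subgroup divides 24; the divisors of 24 are 1, 2, 3, 4, 6, 8, 12, 24.

Answer: 1, 2, 3, 4, 6, 8, 12, 24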